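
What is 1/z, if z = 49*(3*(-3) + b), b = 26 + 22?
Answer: 1/1911 ≈ 0.00052329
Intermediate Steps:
b = 48
z = 1911 (z = 49*(3*(-3) + 48) = 49*(-9 + 48) = 49*39 = 1911)
1/z = 1/1911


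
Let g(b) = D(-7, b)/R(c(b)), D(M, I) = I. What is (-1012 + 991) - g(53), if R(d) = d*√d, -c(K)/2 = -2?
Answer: -221/8 ≈ -27.625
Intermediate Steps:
c(K) = 4 (c(K) = -2*(-2) = 4)
R(d) = d^(3/2)
g(b) = b/8 (g(b) = b/(4^(3/2)) = b/8)
(-1012 + 991) - g(53) = (-1012 + 991) - 53/8 = -21 - 1*53/8 = -21 - 53/8 = -221/8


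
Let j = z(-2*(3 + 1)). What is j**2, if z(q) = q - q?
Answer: 0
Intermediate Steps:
z(q) = 0
j = 0
j**2 = 0**2 = 0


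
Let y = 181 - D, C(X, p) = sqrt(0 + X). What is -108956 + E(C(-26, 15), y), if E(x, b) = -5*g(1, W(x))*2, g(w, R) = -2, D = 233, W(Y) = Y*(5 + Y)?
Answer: -108936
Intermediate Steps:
C(X, p) = sqrt(X)
y = -52 (y = 181 - 1*233 = 181 - 233 = -52)
E(x, b) = 20 (E(x, b) = -5*(-2)*2 = 10*2 = 20)
-108956 + E(C(-26, 15), y) = -108956 + 20 = -108936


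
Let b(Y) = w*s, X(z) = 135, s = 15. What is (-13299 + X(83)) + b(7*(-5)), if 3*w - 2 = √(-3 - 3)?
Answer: -13154 + 5*I*√6 ≈ -13154.0 + 12.247*I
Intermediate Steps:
w = ⅔ + I*√6/3 (w = ⅔ + √(-3 - 3)/3 = ⅔ + √(-6)/3 = ⅔ + (I*√6)/3 = ⅔ + I*√6/3 ≈ 0.66667 + 0.8165*I)
b(Y) = 10 + 5*I*√6 (b(Y) = (⅔ + I*√6/3)*15 = 10 + 5*I*√6)
(-13299 + X(83)) + b(7*(-5)) = (-13299 + 135) + (10 + 5*I*√6) = -13164 + (10 + 5*I*√6) = -13154 + 5*I*√6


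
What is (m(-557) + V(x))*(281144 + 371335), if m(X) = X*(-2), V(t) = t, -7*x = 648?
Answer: 4665224850/7 ≈ 6.6646e+8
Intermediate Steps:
x = -648/7 (x = -⅐*648 = -648/7 ≈ -92.571)
m(X) = -2*X
(m(-557) + V(x))*(281144 + 371335) = (-2*(-557) - 648/7)*(281144 + 371335) = (1114 - 648/7)*652479 = (7150/7)*652479 = 4665224850/7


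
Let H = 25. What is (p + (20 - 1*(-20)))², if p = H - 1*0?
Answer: 4225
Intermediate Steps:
p = 25 (p = 25 - 1*0 = 25 + 0 = 25)
(p + (20 - 1*(-20)))² = (25 + (20 - 1*(-20)))² = (25 + (20 + 20))² = (25 + 40)² = 65² = 4225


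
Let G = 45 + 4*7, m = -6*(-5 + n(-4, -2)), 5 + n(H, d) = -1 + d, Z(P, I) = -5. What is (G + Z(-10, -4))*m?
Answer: 5304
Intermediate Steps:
n(H, d) = -6 + d (n(H, d) = -5 + (-1 + d) = -6 + d)
m = 78 (m = -6*(-5 + (-6 - 2)) = -6*(-5 - 8) = -6*(-13) = 78)
G = 73 (G = 45 + 28 = 73)
(G + Z(-10, -4))*m = (73 - 5)*78 = 68*78 = 5304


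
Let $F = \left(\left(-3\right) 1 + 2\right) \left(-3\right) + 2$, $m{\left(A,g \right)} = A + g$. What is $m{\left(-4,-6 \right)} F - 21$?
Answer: $-71$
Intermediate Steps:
$F = 5$ ($F = \left(-3 + 2\right) \left(-3\right) + 2 = \left(-1\right) \left(-3\right) + 2 = 3 + 2 = 5$)
$m{\left(-4,-6 \right)} F - 21 = \left(-4 - 6\right) 5 - 21 = \left(-10\right) 5 - 21 = -50 - 21 = -71$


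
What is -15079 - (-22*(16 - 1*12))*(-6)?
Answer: -15607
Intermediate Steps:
-15079 - (-22*(16 - 1*12))*(-6) = -15079 - (-22*(16 - 12))*(-6) = -15079 - (-22*4)*(-6) = -15079 - (-88)*(-6) = -15079 - 1*528 = -15079 - 528 = -15607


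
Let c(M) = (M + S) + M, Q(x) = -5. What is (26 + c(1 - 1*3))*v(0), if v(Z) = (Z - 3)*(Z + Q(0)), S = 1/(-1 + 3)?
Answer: 675/2 ≈ 337.50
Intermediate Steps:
S = 1/2 ≈ 0.50000
v(Z) = (-5 + Z)*(-3 + Z) (v(Z) = (Z - 3)*(Z - 5) = (-3 + Z)*(-5 + Z) = (-5 + Z)*(-3 + Z))
c(M) = 1/2 + 2*M (c(M) = (M + 1/2) + M = (1/2 + M) + M = 1/2 + 2*M)
(26 + c(1 - 1*3))*v(0) = (26 + (1/2 + 2*(1 - 1*3)))*(15 + 0**2 - 8*0) = (26 + (1/2 + 2*(1 - 3)))*(15 + 0 + 0) = (26 + (1/2 + 2*(-2)))*15 = (26 + (1/2 - 4))*15 = (26 - 7/2)*15 = (45/2)*15 = 675/2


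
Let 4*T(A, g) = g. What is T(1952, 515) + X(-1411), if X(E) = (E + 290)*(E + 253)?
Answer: 5192987/4 ≈ 1.2982e+6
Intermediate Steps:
T(A, g) = g/4
X(E) = (253 + E)*(290 + E) (X(E) = (290 + E)*(253 + E) = (253 + E)*(290 + E))
T(1952, 515) + X(-1411) = (¼)*515 + (73370 + (-1411)² + 543*(-1411)) = 515/4 + (73370 + 1990921 - 766173) = 515/4 + 1298118 = 5192987/4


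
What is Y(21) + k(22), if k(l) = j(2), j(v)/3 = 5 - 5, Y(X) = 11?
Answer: 11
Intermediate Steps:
j(v) = 0 (j(v) = 3*(5 - 5) = 3*0 = 0)
k(l) = 0
Y(21) + k(22) = 11 + 0 = 11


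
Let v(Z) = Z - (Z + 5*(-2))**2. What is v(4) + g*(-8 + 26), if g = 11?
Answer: 166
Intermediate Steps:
v(Z) = Z - (-10 + Z)**2 (v(Z) = Z - (Z - 10)**2 = Z - (-10 + Z)**2)
v(4) + g*(-8 + 26) = (4 - (-10 + 4)**2) + 11*(-8 + 26) = (4 - 1*(-6)**2) + 11*18 = (4 - 1*36) + 198 = (4 - 36) + 198 = -32 + 198 = 166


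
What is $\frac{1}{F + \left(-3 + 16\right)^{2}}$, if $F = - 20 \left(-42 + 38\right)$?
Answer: $\frac{1}{249} \approx 0.0040161$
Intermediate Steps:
$F = 80$ ($F = \left(-20\right) \left(-4\right) = 80$)
$\frac{1}{F + \left(-3 + 16\right)^{2}} = \frac{1}{80 + \left(-3 + 16\right)^{2}} = \frac{1}{80 + 13^{2}} = \frac{1}{80 + 169} = \frac{1}{249}$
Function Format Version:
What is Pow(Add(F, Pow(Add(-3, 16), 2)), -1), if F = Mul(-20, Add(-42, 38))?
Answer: Rational(1, 249) ≈ 0.0040161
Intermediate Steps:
F = 80 (F = Mul(-20, -4) = 80)
Pow(Add(F, Pow(Add(-3, 16), 2)), -1) = Pow(Add(80, Pow(Add(-3, 16), 2)), -1) = Pow(Add(80, Pow(13, 2)), -1) = Pow(Add(80, 169), -1) = Pow(249, -1) = Rational(1, 249)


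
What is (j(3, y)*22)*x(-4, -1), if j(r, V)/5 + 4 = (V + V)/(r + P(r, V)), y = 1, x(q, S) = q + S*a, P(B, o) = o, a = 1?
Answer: 1925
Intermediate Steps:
x(q, S) = S + q (x(q, S) = q + S*1 = q + S = S + q)
j(r, V) = -20 + 10*V/(V + r) (j(r, V) = -20 + 5*((V + V)/(r + V)) = -20 + 5*((2*V)/(V + r)) = -20 + 5*(2*V/(V + r)) = -20 + 10*V/(V + r))
(j(3, y)*22)*x(-4, -1) = ((10*(-1*1 - 2*3)/(1 + 3))*22)*(-1 - 4) = ((10*(-1 - 6)/4)*22)*(-5) = ((10*(1/4)*(-7))*22)*(-5) = -35/2*22*(-5) = -385*(-5) = 1925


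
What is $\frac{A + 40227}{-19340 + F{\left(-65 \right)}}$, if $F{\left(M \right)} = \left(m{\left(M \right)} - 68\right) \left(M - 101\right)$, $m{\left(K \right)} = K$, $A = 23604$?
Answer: $\frac{63831}{2738} \approx 23.313$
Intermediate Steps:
$F{\left(M \right)} = \left(-101 + M\right) \left(-68 + M\right)$ ($F{\left(M \right)} = \left(M - 68\right) \left(M - 101\right) = \left(-68 + M\right) \left(-101 + M\right) = \left(-101 + M\right) \left(-68 + M\right)$)
$\frac{A + 40227}{-19340 + F{\left(-65 \right)}} = \frac{23604 + 40227}{-19340 + \left(6868 + \left(-65\right)^{2} - -10985\right)} = \frac{63831}{-19340 + \left(6868 + 4225 + 10985\right)} = \frac{63831}{-19340 + 22078} = \frac{63831}{2738}$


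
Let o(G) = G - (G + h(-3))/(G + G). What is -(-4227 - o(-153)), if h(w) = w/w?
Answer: 623246/153 ≈ 4073.5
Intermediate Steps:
h(w) = 1
o(G) = G - (1 + G)/(2*G) (o(G) = G - (G + 1)/(G + G) = G - (1 + G)/(2*G))
-(-4227 - o(-153)) = -(-4227 - (-½ - 153 - ½/(-153))) = -(-4227 - (-½ - 153 - ½*(-1/153))) = -(-4227 - (-½ - 153 + 1/306)) = -(-4227 - 1*(-23485/153)) = -(-4227 + 23485/153) = -1*(-623246/153) = 623246/153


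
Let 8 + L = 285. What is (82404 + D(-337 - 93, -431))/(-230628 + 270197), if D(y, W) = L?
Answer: 82681/39569 ≈ 2.0895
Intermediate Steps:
L = 277 (L = -8 + 285 = 277)
D(y, W) = 277
(82404 + D(-337 - 93, -431))/(-230628 + 270197) = (82404 + 277)/(-230628 + 270197) = 82681/39569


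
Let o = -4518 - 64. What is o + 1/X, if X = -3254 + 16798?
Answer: -62058607/13544 ≈ -4582.0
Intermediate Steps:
X = 13544
o = -4582
o + 1/X = -4582 + 1/13544 = -62058607/13544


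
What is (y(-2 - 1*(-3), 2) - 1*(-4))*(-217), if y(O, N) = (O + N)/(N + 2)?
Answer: -4123/4 ≈ -1030.8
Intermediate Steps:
y(O, N) = (N + O)/(2 + N)
(y(-2 - 1*(-3), 2) - 1*(-4))*(-217) = ((2 + (-2 - 1*(-3)))/(2 + 2) - 1*(-4))*(-217) = ((2 + (-2 + 3))/4 + 4)*(-217) = ((2 + 1)/4 + 4)*(-217) = ((¼)*3 + 4)*(-217) = (¾ + 4)*(-217) = (19/4)*(-217) = -4123/4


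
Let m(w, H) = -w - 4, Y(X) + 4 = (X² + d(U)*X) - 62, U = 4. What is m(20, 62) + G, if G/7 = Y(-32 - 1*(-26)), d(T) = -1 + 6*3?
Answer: -948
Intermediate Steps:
d(T) = 17 (d(T) = -1 + 18 = 17)
Y(X) = -66 + X² + 17*X (Y(X) = -4 + ((X² + 17*X) - 62) = -4 + (-62 + X² + 17*X) = -66 + X² + 17*X)
m(w, H) = -4 - w
G = -924 (G = 7*(-66 + (-32 - 1*(-26))² + 17*(-32 - 1*(-26))) = 7*(-66 + (-32 + 26)² + 17*(-32 + 26)) = 7*(-66 + (-6)² + 17*(-6)) = 7*(-66 + 36 - 102) = 7*(-132) = -924)
m(20, 62) + G = (-4 - 1*20) - 924 = (-4 - 20) - 924 = -24 - 924 = -948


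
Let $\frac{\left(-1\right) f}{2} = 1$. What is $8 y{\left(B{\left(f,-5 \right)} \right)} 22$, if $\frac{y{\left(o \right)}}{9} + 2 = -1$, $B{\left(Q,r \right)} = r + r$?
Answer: $-4752$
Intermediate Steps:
$f = -2$ ($f = \left(-2\right) 1 = -2$)
$B{\left(Q,r \right)} = 2 r$
$y{\left(o \right)} = -27$ ($y{\left(o \right)} = -18 + 9 \left(-1\right) = -18 - 9 = -27$)
$8 y{\left(B{\left(f,-5 \right)} \right)} 22 = 8 \left(-27\right) 22 = \left(-216\right) 22 = -4752$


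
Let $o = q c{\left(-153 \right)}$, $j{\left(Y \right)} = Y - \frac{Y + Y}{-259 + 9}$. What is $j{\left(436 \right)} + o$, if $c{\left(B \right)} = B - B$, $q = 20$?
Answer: $\frac{54936}{125} \approx 439.49$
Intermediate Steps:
$j{\left(Y \right)} = \frac{126 Y}{125}$ ($j{\left(Y \right)} = Y - \frac{2 Y}{-250} = Y - 2 Y \left(- \frac{1}{250}\right) = Y - - \frac{Y}{125} = Y + \frac{Y}{125} = \frac{126 Y}{125}$)
$c{\left(B \right)} = 0$
$o = 0$ ($o = 20 \cdot 0 = 0$)
$j{\left(436 \right)} + o = \frac{126}{125} \cdot 436 + 0 = \frac{54936}{125} + 0 = \frac{54936}{125}$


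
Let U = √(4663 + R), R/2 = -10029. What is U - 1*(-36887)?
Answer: 36887 + I*√15395 ≈ 36887.0 + 124.08*I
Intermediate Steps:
R = -20058 (R = 2*(-10029) = -20058)
U = I*√15395 (U = √(4663 - 20058) = √(-15395) = I*√15395 ≈ 124.08*I)
U - 1*(-36887) = I*√15395 - 1*(-36887) = I*√15395 + 36887 = 36887 + I*√15395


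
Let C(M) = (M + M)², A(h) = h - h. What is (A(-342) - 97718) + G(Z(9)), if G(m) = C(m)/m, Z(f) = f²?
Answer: -97394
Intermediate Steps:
A(h) = 0
C(M) = 4*M² (C(M) = (2*M)² = 4*M²)
G(m) = 4*m (G(m) = (4*m²)/m = 4*m)
(A(-342) - 97718) + G(Z(9)) = (0 - 97718) + 4*9² = -97718 + 4*81 = -97718 + 324 = -97394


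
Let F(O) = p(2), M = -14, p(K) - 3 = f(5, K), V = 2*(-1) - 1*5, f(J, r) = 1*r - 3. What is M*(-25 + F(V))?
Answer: 322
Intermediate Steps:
f(J, r) = -3 + r (f(J, r) = r - 3 = -3 + r)
V = -7 (V = -2 - 5 = -7)
p(K) = K (p(K) = 3 + (-3 + K) = K)
F(O) = 2
M*(-25 + F(V)) = -14*(-25 + 2) = -14*(-23) = 322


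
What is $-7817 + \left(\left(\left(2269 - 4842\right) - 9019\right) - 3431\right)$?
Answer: $-22840$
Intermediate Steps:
$-7817 + \left(\left(\left(2269 - 4842\right) - 9019\right) - 3431\right) = -7817 + \left(\left(\left(2269 - 4842\right) - 9019\right) + \left(-5965 + 2534\right)\right) = -7817 - 15023 = -22840$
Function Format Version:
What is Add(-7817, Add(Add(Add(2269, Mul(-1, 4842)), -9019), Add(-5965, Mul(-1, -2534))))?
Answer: -22840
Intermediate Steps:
Add(-7817, Add(Add(Add(2269, Mul(-1, 4842)), -9019), Add(-5965, Mul(-1, -2534)))) = Add(-7817, Add(Add(Add(2269, -4842), -9019), Add(-5965, 2534))) = Add(-7817, Add(Add(-2573, -9019), -3431)) = Add(-7817, Add(-11592, -3431)) = Add(-7817, -15023) = -22840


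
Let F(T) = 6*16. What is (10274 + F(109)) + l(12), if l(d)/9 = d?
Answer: 10478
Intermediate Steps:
l(d) = 9*d
F(T) = 96
(10274 + F(109)) + l(12) = (10274 + 96) + 9*12 = 10370 + 108 = 10478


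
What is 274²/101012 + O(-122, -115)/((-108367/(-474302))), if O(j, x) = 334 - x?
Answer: 5379953174517/2736591851 ≈ 1965.9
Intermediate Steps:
274²/101012 + O(-122, -115)/((-108367/(-474302))) = 274²/101012 + (334 - 1*(-115))/((-108367/(-474302))) = 75076*(1/101012) + (334 + 115)/((-108367*(-1/474302))) = 18769/25253 + 449/(108367/474302) = 18769/25253 + 449*(474302/108367) = 18769/25253 + 212961598/108367 = 5379953174517/2736591851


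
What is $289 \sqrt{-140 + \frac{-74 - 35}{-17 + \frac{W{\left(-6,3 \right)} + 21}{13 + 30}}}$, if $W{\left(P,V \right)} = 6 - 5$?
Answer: $\frac{289 i \sqrt{67052257}}{709} \approx 3337.8 i$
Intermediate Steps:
$W{\left(P,V \right)} = 1$ ($W{\left(P,V \right)} = 6 - 5 = 1$)
$289 \sqrt{-140 + \frac{-74 - 35}{-17 + \frac{W{\left(-6,3 \right)} + 21}{13 + 30}}} = 289 \sqrt{-140 + \frac{-74 - 35}{-17 + \frac{1 + 21}{13 + 30}}} = 289 \sqrt{-140 - \frac{109}{-17 + \frac{22}{43}}} = 289 \sqrt{-140 - \frac{109}{- \frac{709}{43}}} = 289 \sqrt{-140 - - \frac{4687}{709}} = 289 \sqrt{-140 + \frac{4687}{709}} = 289 \sqrt{- \frac{94573}{709}} = 289 \frac{i \sqrt{67052257}}{709} = \frac{289 i \sqrt{67052257}}{709}$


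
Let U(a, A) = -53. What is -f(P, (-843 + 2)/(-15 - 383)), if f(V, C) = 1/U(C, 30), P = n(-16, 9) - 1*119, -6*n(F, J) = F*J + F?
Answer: 1/53 ≈ 0.018868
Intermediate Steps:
n(F, J) = -F/6 - F*J/6 (n(F, J) = -(F*J + F)/6 = -(F + F*J)/6 = -F/6 - F*J/6)
P = -277/3 (P = -1/6*(-16)*(1 + 9) - 1*119 = -1/6*(-16)*10 - 119 = 80/3 - 119 = -277/3 ≈ -92.333)
f(V, C) = -1/53 (f(V, C) = 1/(-53) = -1/53)
-f(P, (-843 + 2)/(-15 - 383)) = -1*(-1/53) = 1/53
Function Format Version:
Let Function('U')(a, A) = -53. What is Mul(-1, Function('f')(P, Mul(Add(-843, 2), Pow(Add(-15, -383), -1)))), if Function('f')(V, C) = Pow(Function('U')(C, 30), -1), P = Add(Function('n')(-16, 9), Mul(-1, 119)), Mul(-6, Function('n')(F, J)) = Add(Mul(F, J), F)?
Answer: Rational(1, 53) ≈ 0.018868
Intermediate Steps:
Function('n')(F, J) = Add(Mul(Rational(-1, 6), F), Mul(Rational(-1, 6), F, J)) (Function('n')(F, J) = Mul(Rational(-1, 6), Add(Mul(F, J), F)) = Mul(Rational(-1, 6), Add(F, Mul(F, J))) = Add(Mul(Rational(-1, 6), F), Mul(Rational(-1, 6), F, J)))
P = Rational(-277, 3) (P = Add(Mul(Rational(-1, 6), -16, Add(1, 9)), Mul(-1, 119)) = Add(Mul(Rational(-1, 6), -16, 10), -119) = Add(Rational(80, 3), -119) = Rational(-277, 3) ≈ -92.333)
Function('f')(V, C) = Rational(-1, 53) (Function('f')(V, C) = Pow(-53, -1) = Rational(-1, 53))
Mul(-1, Function('f')(P, Mul(Add(-843, 2), Pow(Add(-15, -383), -1)))) = Mul(-1, Rational(-1, 53)) = Rational(1, 53)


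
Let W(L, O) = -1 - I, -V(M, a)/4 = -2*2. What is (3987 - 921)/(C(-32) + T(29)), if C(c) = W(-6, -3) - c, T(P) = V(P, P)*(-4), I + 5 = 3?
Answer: -3066/31 ≈ -98.903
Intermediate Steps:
I = -2 (I = -5 + 3 = -2)
V(M, a) = 16 (V(M, a) = -(-8)*2 = -4*(-4) = 16)
W(L, O) = 1 (W(L, O) = -1 - 1*(-2) = -1 + 2 = 1)
T(P) = -64 (T(P) = 16*(-4) = -64)
C(c) = 1 - c
(3987 - 921)/(C(-32) + T(29)) = (3987 - 921)/((1 - 1*(-32)) - 64) = 3066/((1 + 32) - 64) = 3066/(33 - 64) = 3066/(-31) = 3066*(-1/31) = -3066/31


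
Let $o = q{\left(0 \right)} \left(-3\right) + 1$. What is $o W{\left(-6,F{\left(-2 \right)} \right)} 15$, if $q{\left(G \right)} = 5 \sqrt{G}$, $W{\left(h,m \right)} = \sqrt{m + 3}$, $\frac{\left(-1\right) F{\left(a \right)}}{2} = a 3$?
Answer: $15 \sqrt{15} \approx 58.095$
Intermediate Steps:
$F{\left(a \right)} = - 6 a$ ($F{\left(a \right)} = - 2 a 3 = - 2 \cdot 3 a = - 6 a$)
$W{\left(h,m \right)} = \sqrt{3 + m}$
$o = 1$ ($o = 5 \sqrt{0} \left(-3\right) + 1 = 5 \cdot 0 \left(-3\right) + 1 = 0 \left(-3\right) + 1 = 0 + 1 = 1$)
$o W{\left(-6,F{\left(-2 \right)} \right)} 15 = 1 \sqrt{3 - -12} \cdot 15 = 1 \sqrt{3 + 12} \cdot 15 = 1 \sqrt{15} \cdot 15 = \sqrt{15} \cdot 15 = 15 \sqrt{15}$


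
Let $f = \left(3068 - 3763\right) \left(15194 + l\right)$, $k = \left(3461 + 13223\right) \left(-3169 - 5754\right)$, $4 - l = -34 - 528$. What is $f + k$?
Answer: $-159824532$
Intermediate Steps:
$l = 566$ ($l = 4 - \left(-34 - 528\right) = 4 - -562 = 4 + 562 = 566$)
$k = -148871332$ ($k = 16684 \left(-8923\right) = -148871332$)
$f = -10953200$ ($f = \left(3068 - 3763\right) \left(15194 + 566\right) = \left(-695\right) 15760 = -10953200$)
$f + k = -10953200 - 148871332 = -159824532$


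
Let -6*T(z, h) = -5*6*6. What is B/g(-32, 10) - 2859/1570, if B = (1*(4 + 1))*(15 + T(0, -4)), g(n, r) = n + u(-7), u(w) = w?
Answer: -154917/20410 ≈ -7.5902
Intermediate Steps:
T(z, h) = 30 (T(z, h) = -(-5*6)*6/6 = -(-5)*6 = -⅙*(-180) = 30)
g(n, r) = -7 + n (g(n, r) = n - 7 = -7 + n)
B = 225 (B = (1*(4 + 1))*(15 + 30) = (1*5)*45 = 5*45 = 225)
B/g(-32, 10) - 2859/1570 = 225/(-7 - 32) - 2859/1570 = 225/(-39) - 2859*1/1570 = 225*(-1/39) - 2859/1570 = -75/13 - 2859/1570 = -154917/20410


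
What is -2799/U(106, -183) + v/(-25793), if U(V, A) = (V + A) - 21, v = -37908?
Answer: 75909591/2527714 ≈ 30.031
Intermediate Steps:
U(V, A) = -21 + A + V (U(V, A) = (A + V) - 21 = -21 + A + V)
-2799/U(106, -183) + v/(-25793) = -2799/(-21 - 183 + 106) - 37908/(-25793) = -2799/(-98) - 37908*(-1/25793) = -2799*(-1/98) + 37908/25793 = 2799/98 + 37908/25793 = 75909591/2527714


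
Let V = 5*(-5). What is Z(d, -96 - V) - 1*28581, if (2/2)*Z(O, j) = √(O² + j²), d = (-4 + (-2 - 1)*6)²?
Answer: -28581 + √239297 ≈ -28092.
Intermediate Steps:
V = -25
d = 484 (d = (-4 - 3*6)² = (-4 - 18)² = (-22)² = 484)
Z(O, j) = √(O² + j²)
Z(d, -96 - V) - 1*28581 = √(484² + (-96 - 1*(-25))²) - 1*28581 = √(234256 + (-96 + 25)²) - 28581 = √(234256 + (-71)²) - 28581 = √(234256 + 5041) - 28581 = √239297 - 28581 = -28581 + √239297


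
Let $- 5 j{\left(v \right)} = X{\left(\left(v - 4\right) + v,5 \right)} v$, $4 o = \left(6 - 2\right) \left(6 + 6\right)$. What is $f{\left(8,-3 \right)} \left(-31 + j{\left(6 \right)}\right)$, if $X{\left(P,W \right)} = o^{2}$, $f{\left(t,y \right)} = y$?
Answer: $\frac{3057}{5} \approx 611.4$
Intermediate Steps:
$o = 12$ ($o = \frac{\left(6 - 2\right) \left(6 + 6\right)}{4} = \frac{4 \cdot 12}{4} = \frac{1}{4} \cdot 48 = 12$)
$X{\left(P,W \right)} = 144$ ($X{\left(P,W \right)} = 12^{2} = 144$)
$j{\left(v \right)} = - \frac{144 v}{5}$
$f{\left(8,-3 \right)} \left(-31 + j{\left(6 \right)}\right) = - 3 \left(-31 - \frac{864}{5}\right) = \left(-3\right) \left(- \frac{1019}{5}\right) = \frac{3057}{5}$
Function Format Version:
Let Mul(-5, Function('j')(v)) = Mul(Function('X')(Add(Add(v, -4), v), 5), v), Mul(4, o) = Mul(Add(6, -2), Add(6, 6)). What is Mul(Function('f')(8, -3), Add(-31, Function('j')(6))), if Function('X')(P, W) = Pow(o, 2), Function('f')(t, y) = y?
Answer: Rational(3057, 5) ≈ 611.40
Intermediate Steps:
o = 12 (o = Mul(Rational(1, 4), Mul(Add(6, -2), Add(6, 6))) = Mul(Rational(1, 4), Mul(4, 12)) = Mul(Rational(1, 4), 48) = 12)
Function('X')(P, W) = 144 (Function('X')(P, W) = Pow(12, 2) = 144)
Function('j')(v) = Mul(Rational(-144, 5), v) (Function('j')(v) = Mul(Rational(-1, 5), Mul(144, v)) = Mul(Rational(-144, 5), v))
Mul(Function('f')(8, -3), Add(-31, Function('j')(6))) = Mul(-3, Add(-31, Mul(Rational(-144, 5), 6))) = Mul(-3, Add(-31, Rational(-864, 5))) = Mul(-3, Rational(-1019, 5)) = Rational(3057, 5)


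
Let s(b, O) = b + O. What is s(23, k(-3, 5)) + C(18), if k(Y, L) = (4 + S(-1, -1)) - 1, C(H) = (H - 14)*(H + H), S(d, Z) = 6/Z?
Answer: 164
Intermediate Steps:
C(H) = 2*H*(-14 + H) (C(H) = (-14 + H)*(2*H) = 2*H*(-14 + H))
k(Y, L) = -3 (k(Y, L) = (4 + 6/(-1)) - 1 = (4 + 6*(-1)) - 1 = (4 - 6) - 1 = -2 - 1 = -3)
s(b, O) = O + b
s(23, k(-3, 5)) + C(18) = (-3 + 23) + 2*18*(-14 + 18) = 20 + 2*18*4 = 20 + 144 = 164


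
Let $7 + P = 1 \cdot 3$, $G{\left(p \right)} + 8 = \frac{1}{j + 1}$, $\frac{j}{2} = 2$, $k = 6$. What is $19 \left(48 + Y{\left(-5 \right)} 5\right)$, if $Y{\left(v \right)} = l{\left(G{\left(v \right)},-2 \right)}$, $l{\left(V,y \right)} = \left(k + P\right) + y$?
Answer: $912$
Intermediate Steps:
$j = 4$ ($j = 2 \cdot 2 = 4$)
$G{\left(p \right)} = - \frac{39}{5}$ ($G{\left(p \right)} = -8 + \frac{1}{4 + 1} = -8 + \frac{1}{5} = - \frac{39}{5}$)
$P = -4$ ($P = -7 + 1 \cdot 3 = -7 + 3 = -4$)
$l{\left(V,y \right)} = 2 + y$ ($l{\left(V,y \right)} = \left(6 - 4\right) + y = 2 + y$)
$Y{\left(v \right)} = 0$ ($Y{\left(v \right)} = 2 - 2 = 0$)
$19 \left(48 + Y{\left(-5 \right)} 5\right) = 19 \left(48 + 0 \cdot 5\right) = 19 \left(48 + 0\right) = 19 \cdot 48 = 912$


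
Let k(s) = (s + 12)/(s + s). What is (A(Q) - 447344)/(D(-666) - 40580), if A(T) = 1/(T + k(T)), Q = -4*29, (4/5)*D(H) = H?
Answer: 2998099546/277546575 ≈ 10.802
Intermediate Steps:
D(H) = 5*H/4
Q = -116
k(s) = (12 + s)/(2*s) (k(s) = (12 + s)/((2*s)) = (12 + s)*(1/(2*s)) = (12 + s)/(2*s))
A(T) = 1/(T + (12 + T)/(2*T))
(A(Q) - 447344)/(D(-666) - 40580) = (2*(-116)/(12 - 116 + 2*(-116)²) - 447344)/((5/4)*(-666) - 40580) = (2*(-116)/(12 - 116 + 2*13456) - 447344)/(-1665/2 - 40580) = (2*(-116)/(12 - 116 + 26912) - 447344)/(-82825/2) = (2*(-116)/26808 - 447344)*(-2/82825) = (2*(-116)*(1/26808) - 447344)*(-2/82825) = (-29/3351 - 447344)*(-2/82825) = -1499049773/3351*(-2/82825) = 2998099546/277546575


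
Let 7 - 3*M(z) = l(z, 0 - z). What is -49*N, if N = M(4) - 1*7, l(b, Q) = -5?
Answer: 147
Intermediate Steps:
M(z) = 4 (M(z) = 7/3 - 1/3*(-5) = 7/3 + 5/3 = 4)
N = -3 (N = 4 - 1*7 = 4 - 7 = -3)
-49*N = -49*(-3) = 147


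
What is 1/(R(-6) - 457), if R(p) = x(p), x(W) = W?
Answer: -1/463 ≈ -0.0021598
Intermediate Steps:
R(p) = p
1/(R(-6) - 457) = 1/(-6 - 457) = 1/(-463) = -1/463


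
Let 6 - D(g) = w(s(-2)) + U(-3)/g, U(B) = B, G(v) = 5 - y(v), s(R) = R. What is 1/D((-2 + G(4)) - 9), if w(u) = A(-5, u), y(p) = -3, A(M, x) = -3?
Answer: ⅛ ≈ 0.12500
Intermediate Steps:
G(v) = 8 (G(v) = 5 - 1*(-3) = 5 + 3 = 8)
w(u) = -3
D(g) = 9 + 3/g (D(g) = 6 - (-3 - 3/g) = 6 + (3 + 3/g) = 9 + 3/g)
1/D((-2 + G(4)) - 9) = 1/(9 + 3/((-2 + 8) - 9)) = 1/(9 + 3/(6 - 9)) = 1/(9 + 3/(-3)) = 1/(9 + 3*(-⅓)) = 1/(9 - 1) = 1/8 = ⅛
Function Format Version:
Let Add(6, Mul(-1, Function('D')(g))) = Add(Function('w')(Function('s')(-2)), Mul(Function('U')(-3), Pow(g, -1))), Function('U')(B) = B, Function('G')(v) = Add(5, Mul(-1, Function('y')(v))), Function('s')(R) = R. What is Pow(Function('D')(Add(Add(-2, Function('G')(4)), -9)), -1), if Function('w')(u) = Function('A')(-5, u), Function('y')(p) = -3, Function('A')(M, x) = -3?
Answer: Rational(1, 8) ≈ 0.12500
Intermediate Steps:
Function('G')(v) = 8 (Function('G')(v) = Add(5, Mul(-1, -3)) = Add(5, 3) = 8)
Function('w')(u) = -3
Function('D')(g) = Add(9, Mul(3, Pow(g, -1))) (Function('D')(g) = Add(6, Mul(-1, Add(-3, Mul(-3, Pow(g, -1))))) = Add(6, Add(3, Mul(3, Pow(g, -1)))) = Add(9, Mul(3, Pow(g, -1))))
Pow(Function('D')(Add(Add(-2, Function('G')(4)), -9)), -1) = Pow(Add(9, Mul(3, Pow(Add(Add(-2, 8), -9), -1))), -1) = Pow(Add(9, Mul(3, Pow(Add(6, -9), -1))), -1) = Pow(Add(9, Mul(3, Pow(-3, -1))), -1) = Pow(Add(9, Mul(3, Rational(-1, 3))), -1) = Pow(Add(9, -1), -1) = Pow(8, -1) = Rational(1, 8)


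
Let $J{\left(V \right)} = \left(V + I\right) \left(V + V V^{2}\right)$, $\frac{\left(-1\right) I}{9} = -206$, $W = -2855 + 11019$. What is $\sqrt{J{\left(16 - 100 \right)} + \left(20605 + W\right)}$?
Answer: $i \sqrt{1049205991} \approx 32391.0 i$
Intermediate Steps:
$W = 8164$
$I = 1854$ ($I = \left(-9\right) \left(-206\right) = 1854$)
$J{\left(V \right)} = \left(1854 + V\right) \left(V + V^{3}\right)$ ($J{\left(V \right)} = \left(V + 1854\right) \left(V + V V^{2}\right) = \left(1854 + V\right) \left(V + V^{3}\right)$)
$\sqrt{J{\left(16 - 100 \right)} + \left(20605 + W\right)} = \sqrt{\left(16 - 100\right) \left(1854 + \left(16 - 100\right) + \left(16 - 100\right)^{3} + 1854 \left(16 - 100\right)^{2}\right) + \left(20605 + 8164\right)} = \sqrt{\left(16 - 100\right) \left(1854 + \left(16 - 100\right) + \left(16 - 100\right)^{3} + 1854 \left(16 - 100\right)^{2}\right) + 28769} = \sqrt{- 84 \left(1854 - 84 + \left(-84\right)^{3} + 1854 \left(-84\right)^{2}\right) + 28769} = \sqrt{- 84 \left(1854 - 84 - 592704 + 1854 \cdot 7056\right) + 28769} = \sqrt{- 84 \left(1854 - 84 - 592704 + 13081824\right) + 28769} = \sqrt{\left(-84\right) 12490890 + 28769} = \sqrt{-1049234760 + 28769} = \sqrt{-1049205991} = i \sqrt{1049205991}$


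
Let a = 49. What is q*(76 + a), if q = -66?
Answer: -8250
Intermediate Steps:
q*(76 + a) = -66*(76 + 49) = -66*125 = -8250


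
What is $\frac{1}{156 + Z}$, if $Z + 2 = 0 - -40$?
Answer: $\frac{1}{194} \approx 0.0051546$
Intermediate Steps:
$Z = 38$ ($Z = -2 + \left(0 - -40\right) = -2 + \left(0 + 40\right) = -2 + 40 = 38$)
$\frac{1}{156 + Z} = \frac{1}{156 + 38} = \frac{1}{194}$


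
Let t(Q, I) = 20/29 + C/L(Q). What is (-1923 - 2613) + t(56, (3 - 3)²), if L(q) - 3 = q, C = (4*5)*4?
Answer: -7757596/1711 ≈ -4534.0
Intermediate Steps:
C = 80 (C = 20*4 = 80)
L(q) = 3 + q
t(Q, I) = 20/29 + 80/(3 + Q)
(-1923 - 2613) + t(56, (3 - 3)²) = (-1923 - 2613) + 20*(119 + 56)/(29*(3 + 56)) = -4536 + (20/29)*175/59 = -4536 + (20/29)*(1/59)*175 = -4536 + 3500/1711 = -7757596/1711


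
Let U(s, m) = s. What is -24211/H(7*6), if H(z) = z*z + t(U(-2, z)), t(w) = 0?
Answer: -24211/1764 ≈ -13.725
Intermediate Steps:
H(z) = z² (H(z) = z*z + 0 = z² + 0 = z²)
-24211/H(7*6) = -24211/((7*6)²) = -24211/(42²) = -24211/1764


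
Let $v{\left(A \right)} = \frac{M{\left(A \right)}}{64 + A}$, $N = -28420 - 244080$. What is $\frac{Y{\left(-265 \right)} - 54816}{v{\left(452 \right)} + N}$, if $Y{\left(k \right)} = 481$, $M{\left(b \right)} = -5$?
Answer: $\frac{5607372}{28122001} \approx 0.19939$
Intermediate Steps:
$N = -272500$
$v{\left(A \right)} = - \frac{5}{64 + A}$ ($v{\left(A \right)} = \frac{1}{64 + A} \left(-5\right) = - \frac{5}{64 + A}$)
$\frac{Y{\left(-265 \right)} - 54816}{v{\left(452 \right)} + N} = \frac{481 - 54816}{- \frac{5}{64 + 452} - 272500} = - \frac{54335}{- \frac{5}{516} - 272500} = - \frac{54335}{- \frac{140610005}{516}} = \left(-54335\right) \left(- \frac{516}{140610005}\right) = \frac{5607372}{28122001}$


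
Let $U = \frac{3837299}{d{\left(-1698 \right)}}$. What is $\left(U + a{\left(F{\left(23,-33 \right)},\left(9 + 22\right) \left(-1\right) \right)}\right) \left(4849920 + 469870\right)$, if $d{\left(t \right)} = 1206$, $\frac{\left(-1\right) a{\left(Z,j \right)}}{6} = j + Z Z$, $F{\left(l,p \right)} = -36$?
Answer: $- \frac{14140642854695}{603} \approx -2.345 \cdot 10^{10}$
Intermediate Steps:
$a{\left(Z,j \right)} = - 6 j - 6 Z^{2}$ ($a{\left(Z,j \right)} = - 6 \left(j + Z Z\right) = - 6 \left(j + Z^{2}\right) = - 6 j - 6 Z^{2}$)
$U = \frac{3837299}{1206} \approx 3181.8$
$\left(U + a{\left(F{\left(23,-33 \right)},\left(9 + 22\right) \left(-1\right) \right)}\right) \left(4849920 + 469870\right) = \left(\frac{3837299}{1206} - \left(7776 + 6 \left(9 + 22\right) \left(-1\right)\right)\right) \left(4849920 + 469870\right) = \left(\frac{3837299}{1206} - \left(7776 + 6 \cdot 31 \left(-1\right)\right)\right) 5319790 = \left(\frac{3837299}{1206} - 7590\right) 5319790 = \left(- \frac{5316241}{1206}\right) 5319790 = - \frac{14140642854695}{603}$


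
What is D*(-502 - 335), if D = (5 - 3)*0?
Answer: 0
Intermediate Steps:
D = 0 (D = 2*0 = 0)
D*(-502 - 335) = 0*(-502 - 335) = 0*(-837) = 0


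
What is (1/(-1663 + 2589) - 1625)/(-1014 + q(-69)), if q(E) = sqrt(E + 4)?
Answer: 58685211/36621911 + 1504749*I*sqrt(65)/952169686 ≈ 1.6025 + 0.012741*I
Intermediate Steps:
q(E) = sqrt(4 + E)
(1/(-1663 + 2589) - 1625)/(-1014 + q(-69)) = (1/(-1663 + 2589) - 1625)/(-1014 + sqrt(4 - 69)) = (1/926 - 1625)/(-1014 + sqrt(-65)) = (1/926 - 1625)/(-1014 + I*sqrt(65)) = -1504749/(926*(-1014 + I*sqrt(65)))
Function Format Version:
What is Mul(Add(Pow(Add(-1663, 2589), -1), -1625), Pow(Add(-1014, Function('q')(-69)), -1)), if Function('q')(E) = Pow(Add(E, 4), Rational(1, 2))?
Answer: Add(Rational(58685211, 36621911), Mul(Rational(1504749, 952169686), I, Pow(65, Rational(1, 2)))) ≈ Add(1.6025, Mul(0.012741, I))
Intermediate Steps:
Function('q')(E) = Pow(Add(4, E), Rational(1, 2))
Mul(Add(Pow(Add(-1663, 2589), -1), -1625), Pow(Add(-1014, Function('q')(-69)), -1)) = Mul(Add(Pow(Add(-1663, 2589), -1), -1625), Pow(Add(-1014, Pow(Add(4, -69), Rational(1, 2))), -1)) = Mul(Add(Pow(926, -1), -1625), Pow(Add(-1014, Pow(-65, Rational(1, 2))), -1)) = Mul(Add(Rational(1, 926), -1625), Pow(Add(-1014, Mul(I, Pow(65, Rational(1, 2)))), -1)) = Mul(Rational(-1504749, 926), Pow(Add(-1014, Mul(I, Pow(65, Rational(1, 2)))), -1))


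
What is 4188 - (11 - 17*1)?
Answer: 4194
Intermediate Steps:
4188 - (11 - 17*1) = 4188 - (11 - 17) = 4188 - 1*(-6) = 4188 + 6 = 4194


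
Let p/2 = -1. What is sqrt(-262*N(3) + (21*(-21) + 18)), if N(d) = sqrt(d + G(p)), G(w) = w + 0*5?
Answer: I*sqrt(685) ≈ 26.173*I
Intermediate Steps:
p = -2 (p = 2*(-1) = -2)
G(w) = w (G(w) = w + 0 = w)
N(d) = sqrt(-2 + d) (N(d) = sqrt(d - 2) = sqrt(-2 + d))
sqrt(-262*N(3) + (21*(-21) + 18)) = sqrt(-262*sqrt(-2 + 3) + (21*(-21) + 18)) = sqrt(-262*sqrt(1) + (-441 + 18)) = sqrt(-262*1 - 423) = sqrt(-262 - 423) = sqrt(-685) = I*sqrt(685)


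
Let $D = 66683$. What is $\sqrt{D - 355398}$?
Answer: $i \sqrt{288715} \approx 537.32 i$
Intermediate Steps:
$\sqrt{D - 355398} = \sqrt{66683 - 355398} = \sqrt{-288715} = i \sqrt{288715}$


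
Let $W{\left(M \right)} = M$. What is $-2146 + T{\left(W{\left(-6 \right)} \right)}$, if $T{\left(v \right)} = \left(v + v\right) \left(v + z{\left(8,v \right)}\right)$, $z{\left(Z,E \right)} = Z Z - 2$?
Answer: $-2818$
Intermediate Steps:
$z{\left(Z,E \right)} = -2 + Z^{2}$ ($z{\left(Z,E \right)} = Z^{2} - 2 = -2 + Z^{2}$)
$T{\left(v \right)} = 2 v \left(62 + v\right)$ ($T{\left(v \right)} = \left(v + v\right) \left(v - \left(2 - 8^{2}\right)\right) = 2 v \left(v + \left(-2 + 64\right)\right) = 2 v \left(v + 62\right) = 2 v \left(62 + v\right)$)
$-2146 + T{\left(W{\left(-6 \right)} \right)} = -2146 + 2 \left(-6\right) \left(62 - 6\right) = -2146 + 2 \left(-6\right) 56 = -2146 - 672 = -2818$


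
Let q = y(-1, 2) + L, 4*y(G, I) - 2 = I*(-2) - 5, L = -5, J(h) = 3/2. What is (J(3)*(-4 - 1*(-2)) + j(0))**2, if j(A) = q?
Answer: 1521/16 ≈ 95.063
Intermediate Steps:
J(h) = 3/2 (J(h) = 3*(1/2) = 3/2)
y(G, I) = -3/4 - I/2 (y(G, I) = 1/2 + (I*(-2) - 5)/4 = 1/2 + (-2*I - 5)/4 = 1/2 + (-5 - 2*I)/4 = 1/2 + (-5/4 - I/2) = -3/4 - I/2)
q = -27/4 (q = (-3/4 - 1/2*2) - 5 = (-3/4 - 1) - 5 = -7/4 - 5 = -27/4 ≈ -6.7500)
j(A) = -27/4
(J(3)*(-4 - 1*(-2)) + j(0))**2 = (3*(-4 - 1*(-2))/2 - 27/4)**2 = (3*(-4 + 2)/2 - 27/4)**2 = ((3/2)*(-2) - 27/4)**2 = (-3 - 27/4)**2 = (-39/4)**2 = 1521/16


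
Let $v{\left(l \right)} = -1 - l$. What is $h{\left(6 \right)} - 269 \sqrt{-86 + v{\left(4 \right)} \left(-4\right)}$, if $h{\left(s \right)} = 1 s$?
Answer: $6 - 269 i \sqrt{66} \approx 6.0 - 2185.4 i$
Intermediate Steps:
$h{\left(s \right)} = s$
$h{\left(6 \right)} - 269 \sqrt{-86 + v{\left(4 \right)} \left(-4\right)} = 6 - 269 \sqrt{-86 + \left(-1 - 4\right) \left(-4\right)} = 6 - 269 \sqrt{-86 - -20} = 6 - 269 \sqrt{-86 + 20} = 6 - 269 \sqrt{-66} = 6 - 269 i \sqrt{66}$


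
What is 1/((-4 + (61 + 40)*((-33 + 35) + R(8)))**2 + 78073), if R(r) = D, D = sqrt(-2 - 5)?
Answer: -I/(-45870*I + 39996*sqrt(7)) ≈ 3.4484e-6 - 7.9553e-6*I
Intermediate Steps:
D = I*sqrt(7) (D = sqrt(-7) = I*sqrt(7) ≈ 2.6458*I)
R(r) = I*sqrt(7)
1/((-4 + (61 + 40)*((-33 + 35) + R(8)))**2 + 78073) = 1/((-4 + (61 + 40)*((-33 + 35) + I*sqrt(7)))**2 + 78073) = 1/((-4 + 101*(2 + I*sqrt(7)))**2 + 78073) = 1/((-4 + (202 + 101*I*sqrt(7)))**2 + 78073) = 1/((198 + 101*I*sqrt(7))**2 + 78073) = 1/(78073 + (198 + 101*I*sqrt(7))**2)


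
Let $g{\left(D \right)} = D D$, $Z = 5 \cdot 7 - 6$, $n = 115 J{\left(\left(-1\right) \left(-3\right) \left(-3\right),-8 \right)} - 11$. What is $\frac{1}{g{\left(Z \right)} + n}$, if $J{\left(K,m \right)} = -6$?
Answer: $\frac{1}{140} \approx 0.0071429$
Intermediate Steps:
$n = -701$ ($n = 115 \left(-6\right) - 11 = -690 - 11 = -701$)
$Z = 29$ ($Z = 35 - 6 = 29$)
$g{\left(D \right)} = D^{2}$
$\frac{1}{g{\left(Z \right)} + n} = \frac{1}{29^{2} - 701} = \frac{1}{841 - 701} = \frac{1}{140}$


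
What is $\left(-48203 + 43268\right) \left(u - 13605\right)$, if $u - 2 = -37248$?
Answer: $250949685$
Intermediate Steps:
$u = -37246$ ($u = 2 - 37248 = -37246$)
$\left(-48203 + 43268\right) \left(u - 13605\right) = \left(-48203 + 43268\right) \left(-37246 - 13605\right) = \left(-4935\right) \left(-50851\right) = 250949685$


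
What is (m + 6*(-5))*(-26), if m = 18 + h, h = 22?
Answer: -260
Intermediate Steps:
m = 40 (m = 18 + 22 = 40)
(m + 6*(-5))*(-26) = (40 + 6*(-5))*(-26) = (40 - 30)*(-26) = 10*(-26) = -260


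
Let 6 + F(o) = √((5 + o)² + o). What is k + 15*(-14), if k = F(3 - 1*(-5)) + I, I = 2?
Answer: -214 + √177 ≈ -200.70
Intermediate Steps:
F(o) = -6 + √(o + (5 + o)²) (F(o) = -6 + √((5 + o)² + o) = -6 + √(o + (5 + o)²))
k = -4 + √177 (k = (-6 + √((3 - 1*(-5)) + (5 + (3 - 1*(-5)))²)) + 2 = (-6 + √((3 + 5) + (5 + (3 + 5))²)) + 2 = (-6 + √(8 + (5 + 8)²)) + 2 = (-6 + √(8 + 13²)) + 2 = (-6 + √(8 + 169)) + 2 = (-6 + √177) + 2 = -4 + √177 ≈ 9.3041)
k + 15*(-14) = (-4 + √177) + 15*(-14) = (-4 + √177) - 210 = -214 + √177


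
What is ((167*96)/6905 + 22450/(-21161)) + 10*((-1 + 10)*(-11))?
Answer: -144471302048/146116705 ≈ -988.74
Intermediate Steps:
((167*96)/6905 + 22450/(-21161)) + 10*((-1 + 10)*(-11)) = (16032*(1/6905) + 22450*(-1/21161)) + 10*(9*(-11)) = (16032/6905 - 22450/21161) + 10*(-99) = 184235902/146116705 - 990 = -144471302048/146116705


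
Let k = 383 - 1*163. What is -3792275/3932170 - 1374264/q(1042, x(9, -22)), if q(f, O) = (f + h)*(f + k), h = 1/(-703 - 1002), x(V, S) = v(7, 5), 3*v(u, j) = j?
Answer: -196845918781665/97958243419454 ≈ -2.0095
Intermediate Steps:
v(u, j) = j/3
x(V, S) = 5/3 (x(V, S) = (⅓)*5 = 5/3)
k = 220 (k = 383 - 163 = 220)
h = -1/1705 (h = 1/(-1705) = -1/1705 ≈ -0.00058651)
q(f, O) = (220 + f)*(-1/1705 + f) (q(f, O) = (f - 1/1705)*(f + 220) = (-1/1705 + f)*(220 + f) = (220 + f)*(-1/1705 + f))
-3792275/3932170 - 1374264/q(1042, x(9, -22)) = -3792275/3932170 - 1374264/(-4/31 + 1042² + (375099/1705)*1042) = -3792275*1/3932170 - 1374264/(-4/31 + 1085764 + 390853158/1705) = -758455/786434 - 1374264/2242080558/1705 = -758455/786434 - 1374264*1705/2242080558 = -758455/786434 - 130173340/124560031 = -196845918781665/97958243419454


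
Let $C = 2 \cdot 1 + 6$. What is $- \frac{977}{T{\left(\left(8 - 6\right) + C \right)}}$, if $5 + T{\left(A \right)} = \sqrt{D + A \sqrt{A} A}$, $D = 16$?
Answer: $\frac{977}{5 - \sqrt{16 + 100 \sqrt{10}}} \approx -73.863$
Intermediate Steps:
$C = 8$ ($C = 2 + 6 = 8$)
$T{\left(A \right)} = -5 + \sqrt{16 + A^{\frac{5}{2}}}$ ($T{\left(A \right)} = -5 + \sqrt{16 + A \sqrt{A} A} = -5 + \sqrt{16 + A^{\frac{3}{2}} A} = -5 + \sqrt{16 + A^{\frac{5}{2}}}$)
$- \frac{977}{T{\left(\left(8 - 6\right) + C \right)}} = - \frac{977}{-5 + \sqrt{16 + \left(\left(8 - 6\right) + 8\right)^{\frac{5}{2}}}} = - \frac{977}{-5 + \sqrt{16 + \left(2 + 8\right)^{\frac{5}{2}}}} = - \frac{977}{-5 + \sqrt{16 + 10^{\frac{5}{2}}}} = - \frac{977}{-5 + \sqrt{16 + 100 \sqrt{10}}}$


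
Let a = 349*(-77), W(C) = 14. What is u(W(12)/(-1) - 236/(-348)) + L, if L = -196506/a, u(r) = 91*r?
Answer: -2817172415/2337951 ≈ -1205.0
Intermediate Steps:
a = -26873
L = 196506/26873 (L = -196506/(-26873) = -196506*(-1/26873) = 196506/26873 ≈ 7.3124)
u(W(12)/(-1) - 236/(-348)) + L = 91*(14/(-1) - 236/(-348)) + 196506/26873 = 91*(14*(-1) - 236*(-1/348)) + 196506/26873 = 91*(-14 + 59/87) + 196506/26873 = 91*(-1159/87) + 196506/26873 = -105469/87 + 196506/26873 = -2817172415/2337951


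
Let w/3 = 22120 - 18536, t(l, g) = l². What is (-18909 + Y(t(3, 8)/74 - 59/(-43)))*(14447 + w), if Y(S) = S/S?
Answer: -476462692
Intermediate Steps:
w = 10752 (w = 3*(22120 - 18536) = 3*3584 = 10752)
Y(S) = 1
(-18909 + Y(t(3, 8)/74 - 59/(-43)))*(14447 + w) = (-18909 + 1)*(14447 + 10752) = -18908*25199 = -476462692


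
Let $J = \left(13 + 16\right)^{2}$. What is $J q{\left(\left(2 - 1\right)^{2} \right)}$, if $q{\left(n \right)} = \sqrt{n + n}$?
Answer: $841 \sqrt{2} \approx 1189.4$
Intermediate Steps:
$J = 841$ ($J = 29^{2} = 841$)
$q{\left(n \right)} = \sqrt{2} \sqrt{n}$ ($q{\left(n \right)} = \sqrt{2 n} = \sqrt{2} \sqrt{n}$)
$J q{\left(\left(2 - 1\right)^{2} \right)} = 841 \sqrt{2} \sqrt{\left(2 - 1\right)^{2}} = 841 \sqrt{2} \sqrt{1^{2}} = 841 \sqrt{2} \sqrt{1} = 841 \sqrt{2} \cdot 1 = 841 \sqrt{2}$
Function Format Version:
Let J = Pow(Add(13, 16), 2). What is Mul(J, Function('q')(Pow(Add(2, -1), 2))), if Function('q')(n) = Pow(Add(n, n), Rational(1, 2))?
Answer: Mul(841, Pow(2, Rational(1, 2))) ≈ 1189.4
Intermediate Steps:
J = 841 (J = Pow(29, 2) = 841)
Function('q')(n) = Mul(Pow(2, Rational(1, 2)), Pow(n, Rational(1, 2))) (Function('q')(n) = Pow(Mul(2, n), Rational(1, 2)) = Mul(Pow(2, Rational(1, 2)), Pow(n, Rational(1, 2))))
Mul(J, Function('q')(Pow(Add(2, -1), 2))) = Mul(841, Mul(Pow(2, Rational(1, 2)), Pow(Pow(Add(2, -1), 2), Rational(1, 2)))) = Mul(841, Mul(Pow(2, Rational(1, 2)), Pow(Pow(1, 2), Rational(1, 2)))) = Mul(841, Mul(Pow(2, Rational(1, 2)), Pow(1, Rational(1, 2)))) = Mul(841, Mul(Pow(2, Rational(1, 2)), 1)) = Mul(841, Pow(2, Rational(1, 2)))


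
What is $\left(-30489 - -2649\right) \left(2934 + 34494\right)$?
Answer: $-1041995520$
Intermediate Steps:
$\left(-30489 - -2649\right) \left(2934 + 34494\right) = \left(-30489 + \left(-9081 + 11730\right)\right) 37428 = \left(-30489 + 2649\right) 37428 = \left(-27840\right) 37428 = -1041995520$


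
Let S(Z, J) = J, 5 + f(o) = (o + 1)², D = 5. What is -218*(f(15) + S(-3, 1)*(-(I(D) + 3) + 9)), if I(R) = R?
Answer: -54936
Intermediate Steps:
f(o) = -5 + (1 + o)² (f(o) = -5 + (o + 1)² = -5 + (1 + o)²)
-218*(f(15) + S(-3, 1)*(-(I(D) + 3) + 9)) = -218*((-5 + (1 + 15)²) + 1*(-(5 + 3) + 9)) = -218*((-5 + 16²) + 1*(-1*8 + 9)) = -218*((-5 + 256) + 1*(-8 + 9)) = -218*(251 + 1*1) = -218*(251 + 1) = -218*252 = -54936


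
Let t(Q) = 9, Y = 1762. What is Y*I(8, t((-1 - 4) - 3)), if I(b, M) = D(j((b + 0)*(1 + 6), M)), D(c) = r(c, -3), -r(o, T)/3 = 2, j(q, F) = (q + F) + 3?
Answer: -10572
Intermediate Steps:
j(q, F) = 3 + F + q (j(q, F) = (F + q) + 3 = 3 + F + q)
r(o, T) = -6 (r(o, T) = -3*2 = -6)
D(c) = -6
I(b, M) = -6
Y*I(8, t((-1 - 4) - 3)) = 1762*(-6) = -10572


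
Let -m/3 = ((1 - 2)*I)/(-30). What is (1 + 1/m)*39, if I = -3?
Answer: 169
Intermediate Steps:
m = 3/10 (m = -3*(1 - 2)*(-3)/(-30) = -3*(-1*(-3))*(-1)/30 = -9*(-1)/30 = -3*(-⅒) = 3/10 ≈ 0.30000)
(1 + 1/m)*39 = (1 + 1/(3/10))*39 = (1 + 10/3)*39 = (13/3)*39 = 169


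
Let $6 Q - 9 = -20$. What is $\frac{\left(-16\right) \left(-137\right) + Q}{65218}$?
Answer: $\frac{13141}{391308} \approx 0.033582$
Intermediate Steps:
$Q = - \frac{11}{6}$ ($Q = \frac{3}{2} + \frac{1}{6} \left(-20\right) = \frac{3}{2} - \frac{10}{3} = - \frac{11}{6} \approx -1.8333$)
$\frac{\left(-16\right) \left(-137\right) + Q}{65218} = \frac{\left(-16\right) \left(-137\right) - \frac{11}{6}}{65218} = \left(2192 - \frac{11}{6}\right) \frac{1}{65218} = \frac{13141}{6} \cdot \frac{1}{65218} = \frac{13141}{391308}$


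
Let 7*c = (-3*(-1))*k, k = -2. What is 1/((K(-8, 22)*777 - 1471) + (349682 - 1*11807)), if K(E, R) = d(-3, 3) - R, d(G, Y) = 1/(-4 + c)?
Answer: 34/10851101 ≈ 3.1333e-6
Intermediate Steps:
c = -6/7 (c = (-3*(-1)*(-2))/7 = (3*(-2))/7 = (⅐)*(-6) = -6/7 ≈ -0.85714)
d(G, Y) = -7/34 (d(G, Y) = 1/(-4 - 6/7) = 1/(-34/7) = -7/34)
K(E, R) = -7/34 - R
1/((K(-8, 22)*777 - 1471) + (349682 - 1*11807)) = 1/(((-7/34 - 1*22)*777 - 1471) + (349682 - 1*11807)) = 1/(((-7/34 - 22)*777 - 1471) + (349682 - 11807)) = 1/((-755/34*777 - 1471) + 337875) = 1/((-586635/34 - 1471) + 337875) = 1/(-636649/34 + 337875) = 1/(10851101/34) = 34/10851101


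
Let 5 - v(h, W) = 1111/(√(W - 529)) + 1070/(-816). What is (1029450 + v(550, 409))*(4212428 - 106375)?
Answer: 1724616887513275/408 + 4561824883*I*√30/60 ≈ 4.227e+12 + 4.1644e+8*I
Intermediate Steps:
v(h, W) = 2575/408 - 1111/√(-529 + W) (v(h, W) = 5 - (1111/(√(W - 529)) + 1070/(-816)) = 5 - (1111/(√(-529 + W)) + 1070*(-1/816)) = 5 - (1111/√(-529 + W) - 535/408) = 5 - (-535/408 + 1111/√(-529 + W)) = 5 + (535/408 - 1111/√(-529 + W)) = 2575/408 - 1111/√(-529 + W))
(1029450 + v(550, 409))*(4212428 - 106375) = (1029450 + (2575/408 - 1111/√(-529 + 409)))*(4212428 - 106375) = (1029450 + (2575/408 - (-1111)*I*√30/60))*4106053 = (1029450 + (2575/408 + 1111*I*√30/60))*4106053 = (420018175/408 + 1111*I*√30/60)*4106053 = 1724616887513275/408 + 4561824883*I*√30/60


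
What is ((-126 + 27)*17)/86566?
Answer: -1683/86566 ≈ -0.019442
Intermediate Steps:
((-126 + 27)*17)/86566 = -99*17*(1/86566) = -1683*1/86566 = -1683/86566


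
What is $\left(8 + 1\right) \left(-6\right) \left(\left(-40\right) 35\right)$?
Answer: $75600$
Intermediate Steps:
$\left(8 + 1\right) \left(-6\right) \left(\left(-40\right) 35\right) = 9 \left(-6\right) \left(-1400\right) = \left(-54\right) \left(-1400\right) = 75600$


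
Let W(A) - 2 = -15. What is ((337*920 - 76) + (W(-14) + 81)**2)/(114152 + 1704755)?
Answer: 314588/1818907 ≈ 0.17295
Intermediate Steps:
W(A) = -13 (W(A) = 2 - 15 = -13)
((337*920 - 76) + (W(-14) + 81)**2)/(114152 + 1704755) = ((337*920 - 76) + (-13 + 81)**2)/(114152 + 1704755) = ((310040 - 76) + 68**2)/1818907 = (309964 + 4624)*(1/1818907) = 314588*(1/1818907) = 314588/1818907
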